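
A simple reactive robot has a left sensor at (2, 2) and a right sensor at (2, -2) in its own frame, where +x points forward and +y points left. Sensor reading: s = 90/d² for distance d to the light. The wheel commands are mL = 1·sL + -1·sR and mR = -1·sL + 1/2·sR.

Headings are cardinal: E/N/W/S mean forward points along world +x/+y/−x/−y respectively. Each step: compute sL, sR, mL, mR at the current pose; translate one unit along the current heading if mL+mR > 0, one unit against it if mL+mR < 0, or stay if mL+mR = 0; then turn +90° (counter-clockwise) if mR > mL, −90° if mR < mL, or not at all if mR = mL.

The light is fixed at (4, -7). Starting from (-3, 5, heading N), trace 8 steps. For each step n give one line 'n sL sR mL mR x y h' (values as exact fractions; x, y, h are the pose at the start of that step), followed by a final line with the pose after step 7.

n=0: pose=(-3,5,N); sL=90/277, sR=90/221; mL=-5040/61217, mR=-7425/61217; mL+mR=-45/221 → advance -1; mR−mL=-2385/61217 → turn -1·90°
n=1: pose=(-3,4,E); sL=45/97, sR=45/53; mL=-1980/5141, mR=-405/10282; mL+mR=-45/106 → advance -1; mR−mL=3555/10282 → turn +1·90°
n=2: pose=(-4,4,N); sL=90/269, sR=18/41; mL=-1152/11029, mR=-1269/11029; mL+mR=-9/41 → advance -1; mR−mL=-117/11029 → turn -1·90°
n=3: pose=(-4,3,E); sL=1/2, sR=9/10; mL=-2/5, mR=-1/20; mL+mR=-9/20 → advance -1; mR−mL=7/20 → turn +1·90°
n=4: pose=(-5,3,N); sL=18/53, sR=90/193; mL=-1296/10229, mR=-1089/10229; mL+mR=-45/193 → advance -1; mR−mL=207/10229 → turn +1·90°
n=5: pose=(-5,2,W); sL=9/17, sR=45/121; mL=324/2057, mR=-1413/4114; mL+mR=-45/242 → advance -1; mR−mL=-2061/4114 → turn -1·90°
n=6: pose=(-4,2,N); sL=90/221, sR=90/157; mL=-5760/34697, mR=-4185/34697; mL+mR=-45/157 → advance -1; mR−mL=1575/34697 → turn +1·90°
n=7: pose=(-4,1,W); sL=45/68, sR=9/20; mL=18/85, mR=-297/680; mL+mR=-9/40 → advance -1; mR−mL=-441/680 → turn -1·90°

0 90/277 90/221 -5040/61217 -7425/61217 -3 5 N
1 45/97 45/53 -1980/5141 -405/10282 -3 4 E
2 90/269 18/41 -1152/11029 -1269/11029 -4 4 N
3 1/2 9/10 -2/5 -1/20 -4 3 E
4 18/53 90/193 -1296/10229 -1089/10229 -5 3 N
5 9/17 45/121 324/2057 -1413/4114 -5 2 W
6 90/221 90/157 -5760/34697 -4185/34697 -4 2 N
7 45/68 9/20 18/85 -297/680 -4 1 W
final -3 1 N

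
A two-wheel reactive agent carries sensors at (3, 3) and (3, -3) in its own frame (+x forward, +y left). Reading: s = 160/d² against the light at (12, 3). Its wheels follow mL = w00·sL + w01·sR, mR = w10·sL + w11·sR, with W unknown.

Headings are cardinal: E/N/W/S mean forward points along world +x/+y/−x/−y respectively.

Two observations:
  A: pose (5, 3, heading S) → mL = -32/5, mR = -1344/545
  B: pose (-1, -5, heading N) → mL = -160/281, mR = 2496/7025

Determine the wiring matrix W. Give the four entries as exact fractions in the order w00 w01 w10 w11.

obs A: pose=(5,3,S) → sL=32/5, sR=160/109, mL=-32/5, mR=-1344/545
obs B: pose=(-1,-5,N) → sL=160/281, sR=32/25, mL=-160/281, mR=2496/7025
sensor matrix S = [[32/5, 160/109], [160/281, 32/25]]; det S = 28164096/3828625
solve [mL_A; mL_B] = S·[w00; w01] and [mR_A; mR_B] = S·[w10; w11]:
  w00 = -1, w01 = 0, w10 = -1/2, w11 = 1/2

-1 0 -1/2 1/2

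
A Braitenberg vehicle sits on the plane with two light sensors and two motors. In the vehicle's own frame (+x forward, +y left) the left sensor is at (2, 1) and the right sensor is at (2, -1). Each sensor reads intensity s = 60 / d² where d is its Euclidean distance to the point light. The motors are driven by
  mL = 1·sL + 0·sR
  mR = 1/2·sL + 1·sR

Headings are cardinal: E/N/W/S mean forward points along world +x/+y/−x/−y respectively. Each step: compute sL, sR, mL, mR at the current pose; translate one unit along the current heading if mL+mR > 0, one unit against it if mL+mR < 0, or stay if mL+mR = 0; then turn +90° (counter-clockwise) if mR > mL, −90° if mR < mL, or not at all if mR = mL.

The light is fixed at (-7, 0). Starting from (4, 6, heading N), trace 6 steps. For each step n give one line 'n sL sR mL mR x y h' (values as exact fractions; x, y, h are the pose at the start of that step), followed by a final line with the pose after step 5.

0 15/41 15/52 15/41 1005/2132 4 6 N
1 20/39 12/29 20/39 758/1131 4 7 W
2 30/73 30/53 30/73 2985/3869 3 7 S
3 60/193 60/169 60/193 16650/32617 3 6 E
4 15/41 15/52 15/41 1005/2132 4 6 N
5 20/39 12/29 20/39 758/1131 4 7 W
final 3 7 S

n=0: pose=(4,6,N); sL=15/41, sR=15/52; mL=15/41, mR=1005/2132; mL+mR=1785/2132 → advance +1; mR−mL=225/2132 → turn +1·90°
n=1: pose=(4,7,W); sL=20/39, sR=12/29; mL=20/39, mR=758/1131; mL+mR=446/377 → advance +1; mR−mL=178/1131 → turn +1·90°
n=2: pose=(3,7,S); sL=30/73, sR=30/53; mL=30/73, mR=2985/3869; mL+mR=4575/3869 → advance +1; mR−mL=1395/3869 → turn +1·90°
n=3: pose=(3,6,E); sL=60/193, sR=60/169; mL=60/193, mR=16650/32617; mL+mR=26790/32617 → advance +1; mR−mL=6510/32617 → turn +1·90°
n=4: pose=(4,6,N); sL=15/41, sR=15/52; mL=15/41, mR=1005/2132; mL+mR=1785/2132 → advance +1; mR−mL=225/2132 → turn +1·90°
n=5: pose=(4,7,W); sL=20/39, sR=12/29; mL=20/39, mR=758/1131; mL+mR=446/377 → advance +1; mR−mL=178/1131 → turn +1·90°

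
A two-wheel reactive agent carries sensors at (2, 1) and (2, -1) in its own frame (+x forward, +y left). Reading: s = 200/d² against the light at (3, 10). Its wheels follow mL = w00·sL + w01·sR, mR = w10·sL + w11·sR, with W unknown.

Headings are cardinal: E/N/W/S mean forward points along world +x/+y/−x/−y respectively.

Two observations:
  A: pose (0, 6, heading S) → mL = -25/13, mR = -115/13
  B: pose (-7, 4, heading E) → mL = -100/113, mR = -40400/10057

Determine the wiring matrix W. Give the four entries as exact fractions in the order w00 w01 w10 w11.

obs A: pose=(0,6,S) → sL=5, sR=50/13, mL=-25/13, mR=-115/13
obs B: pose=(-7,4,E) → sL=200/89, sR=200/113, mL=-100/113, mR=-40400/10057
sensor matrix S = [[5, 50/13], [200/89, 200/113]]; det S = 27000/130741
solve [mL_A; mL_B] = S·[w00; w01] and [mR_A; mR_B] = S·[w10; w11]:
  w00 = 0, w01 = -1/2, w10 = -1, w11 = -1

0 -1/2 -1 -1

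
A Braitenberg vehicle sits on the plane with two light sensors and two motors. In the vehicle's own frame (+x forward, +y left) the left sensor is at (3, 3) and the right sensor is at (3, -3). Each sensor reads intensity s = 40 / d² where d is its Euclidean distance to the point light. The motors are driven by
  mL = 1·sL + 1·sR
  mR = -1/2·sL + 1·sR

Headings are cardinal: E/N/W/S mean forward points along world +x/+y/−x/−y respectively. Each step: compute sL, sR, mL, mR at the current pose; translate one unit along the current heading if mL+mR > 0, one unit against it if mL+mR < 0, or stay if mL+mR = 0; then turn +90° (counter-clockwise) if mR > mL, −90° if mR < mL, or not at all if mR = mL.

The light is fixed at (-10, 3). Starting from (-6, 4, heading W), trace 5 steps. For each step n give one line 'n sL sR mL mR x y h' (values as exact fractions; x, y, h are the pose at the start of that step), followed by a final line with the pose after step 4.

n=0: pose=(-6,4,W); sL=8, sR=40/17; mL=176/17, mR=-28/17; mL+mR=148/17 → advance +1; mR−mL=-12 → turn -1·90°
n=1: pose=(-7,4,N); sL=5/2, sR=10/13; mL=85/26, mR=-25/52; mL+mR=145/52 → advance +1; mR−mL=-15/4 → turn -1·90°
n=2: pose=(-7,5,E); sL=40/61, sR=40/37; mL=3920/2257, mR=1700/2257; mL+mR=5620/2257 → advance +1; mR−mL=-60/61 → turn -1·90°
n=3: pose=(-6,5,S); sL=4/5, sR=20; mL=104/5, mR=98/5; mL+mR=202/5 → advance +1; mR−mL=-6/5 → turn -1·90°
n=4: pose=(-6,4,W); sL=8, sR=40/17; mL=176/17, mR=-28/17; mL+mR=148/17 → advance +1; mR−mL=-12 → turn -1·90°

0 8 40/17 176/17 -28/17 -6 4 W
1 5/2 10/13 85/26 -25/52 -7 4 N
2 40/61 40/37 3920/2257 1700/2257 -7 5 E
3 4/5 20 104/5 98/5 -6 5 S
4 8 40/17 176/17 -28/17 -6 4 W
final -7 4 N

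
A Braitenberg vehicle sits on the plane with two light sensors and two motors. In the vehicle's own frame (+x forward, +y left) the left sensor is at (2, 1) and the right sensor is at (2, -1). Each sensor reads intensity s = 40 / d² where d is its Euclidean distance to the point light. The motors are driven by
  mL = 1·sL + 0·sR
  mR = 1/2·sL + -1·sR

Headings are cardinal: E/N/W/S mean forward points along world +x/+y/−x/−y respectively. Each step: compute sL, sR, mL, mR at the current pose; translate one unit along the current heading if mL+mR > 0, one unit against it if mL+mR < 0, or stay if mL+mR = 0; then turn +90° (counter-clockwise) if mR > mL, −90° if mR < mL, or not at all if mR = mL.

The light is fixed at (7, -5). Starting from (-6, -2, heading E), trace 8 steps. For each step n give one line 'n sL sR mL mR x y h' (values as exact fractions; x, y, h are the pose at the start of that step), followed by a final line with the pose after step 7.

n=0: pose=(-6,-2,E); sL=40/137, sR=8/25; mL=40/137, mR=-596/3425; mL+mR=404/3425 → advance +1; mR−mL=-1596/3425 → turn -1·90°
n=1: pose=(-5,-2,S); sL=20/61, sR=4/17; mL=20/61, mR=-74/1037; mL+mR=266/1037 → advance +1; mR−mL=-414/1037 → turn -1·90°
n=2: pose=(-5,-3,W); sL=40/197, sR=8/41; mL=40/197, mR=-756/8077; mL+mR=884/8077 → advance +1; mR−mL=-2396/8077 → turn -1·90°
n=3: pose=(-6,-3,N); sL=10/53, sR=1/4; mL=10/53, mR=-33/212; mL+mR=7/212 → advance +1; mR−mL=-73/212 → turn -1·90°
n=4: pose=(-6,-2,E); sL=40/137, sR=8/25; mL=40/137, mR=-596/3425; mL+mR=404/3425 → advance +1; mR−mL=-1596/3425 → turn -1·90°
n=5: pose=(-5,-2,S); sL=20/61, sR=4/17; mL=20/61, mR=-74/1037; mL+mR=266/1037 → advance +1; mR−mL=-414/1037 → turn -1·90°
n=6: pose=(-5,-3,W); sL=40/197, sR=8/41; mL=40/197, mR=-756/8077; mL+mR=884/8077 → advance +1; mR−mL=-2396/8077 → turn -1·90°
n=7: pose=(-6,-3,N); sL=10/53, sR=1/4; mL=10/53, mR=-33/212; mL+mR=7/212 → advance +1; mR−mL=-73/212 → turn -1·90°

0 40/137 8/25 40/137 -596/3425 -6 -2 E
1 20/61 4/17 20/61 -74/1037 -5 -2 S
2 40/197 8/41 40/197 -756/8077 -5 -3 W
3 10/53 1/4 10/53 -33/212 -6 -3 N
4 40/137 8/25 40/137 -596/3425 -6 -2 E
5 20/61 4/17 20/61 -74/1037 -5 -2 S
6 40/197 8/41 40/197 -756/8077 -5 -3 W
7 10/53 1/4 10/53 -33/212 -6 -3 N
final -6 -2 E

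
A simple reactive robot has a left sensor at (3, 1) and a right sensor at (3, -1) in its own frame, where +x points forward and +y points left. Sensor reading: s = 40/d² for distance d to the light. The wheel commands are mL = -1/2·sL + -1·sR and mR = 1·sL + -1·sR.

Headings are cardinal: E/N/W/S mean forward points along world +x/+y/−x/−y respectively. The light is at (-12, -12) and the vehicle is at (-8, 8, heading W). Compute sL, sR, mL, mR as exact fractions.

left sensor world pos  = (-11, 7); dL² = 362
right sensor world pos = (-11, 9); dR² = 442
sL = 40/362 = 20/181
sR = 40/442 = 20/221
mL = -1/2·sL + -1·sR = -5830/40001
mR = 1·sL + -1·sR = 800/40001

20/181 20/221 -5830/40001 800/40001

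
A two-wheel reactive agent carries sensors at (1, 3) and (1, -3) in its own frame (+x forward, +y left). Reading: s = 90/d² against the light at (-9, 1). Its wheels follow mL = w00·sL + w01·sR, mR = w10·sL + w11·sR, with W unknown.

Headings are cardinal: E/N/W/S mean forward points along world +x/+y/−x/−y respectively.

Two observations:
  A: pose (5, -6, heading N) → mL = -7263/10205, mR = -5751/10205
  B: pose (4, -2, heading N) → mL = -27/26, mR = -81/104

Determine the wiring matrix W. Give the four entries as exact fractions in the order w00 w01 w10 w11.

obs A: pose=(5,-6,N) → sL=90/157, sR=18/65, mL=-7263/10205, mR=-5751/10205
obs B: pose=(4,-2,N) → sL=45/52, sR=9/26, mL=-27/26, mR=-81/104
sensor matrix S = [[90/157, 18/65], [45/52, 9/26]]; det S = -2187/53066
solve [mL_A; mL_B] = S·[w00; w01] and [mR_A; mR_B] = S·[w10; w11]:
  w00 = -1, w01 = -1/2, w10 = -1/2, w11 = -1

-1 -1/2 -1/2 -1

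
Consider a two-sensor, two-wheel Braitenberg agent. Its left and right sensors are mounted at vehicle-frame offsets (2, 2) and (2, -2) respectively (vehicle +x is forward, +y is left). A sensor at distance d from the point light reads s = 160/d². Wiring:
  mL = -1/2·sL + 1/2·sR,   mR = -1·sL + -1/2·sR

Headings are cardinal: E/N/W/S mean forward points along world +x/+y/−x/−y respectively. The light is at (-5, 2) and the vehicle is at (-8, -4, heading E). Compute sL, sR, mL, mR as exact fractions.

160/17 32/13 -768/221 -2352/221

left sensor world pos  = (-6, -2); dL² = 17
right sensor world pos = (-6, -6); dR² = 65
sL = 160/17 = 160/17
sR = 160/65 = 32/13
mL = -1/2·sL + 1/2·sR = -768/221
mR = -1·sL + -1/2·sR = -2352/221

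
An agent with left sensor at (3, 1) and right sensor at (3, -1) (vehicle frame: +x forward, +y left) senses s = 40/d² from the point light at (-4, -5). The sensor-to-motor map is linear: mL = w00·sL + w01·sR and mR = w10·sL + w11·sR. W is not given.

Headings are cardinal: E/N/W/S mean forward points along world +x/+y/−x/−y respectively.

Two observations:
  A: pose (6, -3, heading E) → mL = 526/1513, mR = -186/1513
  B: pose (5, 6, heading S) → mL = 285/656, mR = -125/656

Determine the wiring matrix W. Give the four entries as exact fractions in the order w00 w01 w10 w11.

obs A: pose=(6,-3,E) → sL=20/89, sR=4/17, mL=526/1513, mR=-186/1513
obs B: pose=(5,6,S) → sL=10/41, sR=5/16, mL=285/656, mR=-125/656
sensor matrix S = [[20/89, 4/17], [10/41, 5/16]]; det S = 3185/248132
solve [mL_A; mL_B] = S·[w00; w01] and [mR_A; mR_B] = S·[w10; w11]:
  w00 = 1/2, w01 = 1, w10 = 1/2, w11 = -1

1/2 1 1/2 -1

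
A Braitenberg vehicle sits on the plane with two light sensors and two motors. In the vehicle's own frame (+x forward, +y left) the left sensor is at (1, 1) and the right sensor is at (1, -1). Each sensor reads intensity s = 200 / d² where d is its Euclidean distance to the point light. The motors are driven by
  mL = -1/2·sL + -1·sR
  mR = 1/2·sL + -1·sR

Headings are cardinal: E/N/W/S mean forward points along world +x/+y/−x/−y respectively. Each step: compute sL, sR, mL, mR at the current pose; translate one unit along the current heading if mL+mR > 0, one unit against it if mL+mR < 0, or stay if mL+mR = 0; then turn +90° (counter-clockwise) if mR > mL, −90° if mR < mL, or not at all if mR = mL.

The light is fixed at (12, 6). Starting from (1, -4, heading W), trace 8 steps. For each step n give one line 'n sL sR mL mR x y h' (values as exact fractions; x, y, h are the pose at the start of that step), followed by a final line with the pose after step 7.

0 40/53 8/9 -604/477 -244/477 1 -4 W
1 100/101 100/121 -16150/12221 -4050/12221 2 -4 S
2 40/29 200/181 -9420/5249 -2180/5249 2 -3 E
3 25/26 50/41 -3625/2132 -1575/2132 1 -3 N
4 40/53 8/9 -604/477 -244/477 1 -4 W
5 100/101 100/121 -16150/12221 -4050/12221 2 -4 S
6 40/29 200/181 -9420/5249 -2180/5249 2 -3 E
7 25/26 50/41 -3625/2132 -1575/2132 1 -3 N
final 1 -4 W

n=0: pose=(1,-4,W); sL=40/53, sR=8/9; mL=-604/477, mR=-244/477; mL+mR=-16/9 → advance -1; mR−mL=40/53 → turn +1·90°
n=1: pose=(2,-4,S); sL=100/101, sR=100/121; mL=-16150/12221, mR=-4050/12221; mL+mR=-200/121 → advance -1; mR−mL=100/101 → turn +1·90°
n=2: pose=(2,-3,E); sL=40/29, sR=200/181; mL=-9420/5249, mR=-2180/5249; mL+mR=-400/181 → advance -1; mR−mL=40/29 → turn +1·90°
n=3: pose=(1,-3,N); sL=25/26, sR=50/41; mL=-3625/2132, mR=-1575/2132; mL+mR=-100/41 → advance -1; mR−mL=25/26 → turn +1·90°
n=4: pose=(1,-4,W); sL=40/53, sR=8/9; mL=-604/477, mR=-244/477; mL+mR=-16/9 → advance -1; mR−mL=40/53 → turn +1·90°
n=5: pose=(2,-4,S); sL=100/101, sR=100/121; mL=-16150/12221, mR=-4050/12221; mL+mR=-200/121 → advance -1; mR−mL=100/101 → turn +1·90°
n=6: pose=(2,-3,E); sL=40/29, sR=200/181; mL=-9420/5249, mR=-2180/5249; mL+mR=-400/181 → advance -1; mR−mL=40/29 → turn +1·90°
n=7: pose=(1,-3,N); sL=25/26, sR=50/41; mL=-3625/2132, mR=-1575/2132; mL+mR=-100/41 → advance -1; mR−mL=25/26 → turn +1·90°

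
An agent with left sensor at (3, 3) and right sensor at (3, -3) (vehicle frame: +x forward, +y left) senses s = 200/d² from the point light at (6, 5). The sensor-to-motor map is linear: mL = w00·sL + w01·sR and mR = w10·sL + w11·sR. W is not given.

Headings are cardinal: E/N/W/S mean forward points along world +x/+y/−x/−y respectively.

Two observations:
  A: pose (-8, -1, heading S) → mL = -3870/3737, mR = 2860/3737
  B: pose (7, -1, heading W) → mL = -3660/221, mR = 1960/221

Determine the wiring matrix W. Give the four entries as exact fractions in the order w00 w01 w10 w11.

obs A: pose=(-8,-1,S) → sL=100/101, sR=20/37, mL=-3870/3737, mR=2860/3737
obs B: pose=(7,-1,W) → sL=40/17, sR=200/13, mL=-3660/221, mR=1960/221
sensor matrix S = [[100/101, 20/37], [40/17, 200/13]]; det S = 11529600/825877
solve [mL_A; mL_B] = S·[w00; w01] and [mR_A; mR_B] = S·[w10; w11]:
  w00 = -1/2, w01 = -1, w10 = 1/2, w11 = 1/2

-1/2 -1 1/2 1/2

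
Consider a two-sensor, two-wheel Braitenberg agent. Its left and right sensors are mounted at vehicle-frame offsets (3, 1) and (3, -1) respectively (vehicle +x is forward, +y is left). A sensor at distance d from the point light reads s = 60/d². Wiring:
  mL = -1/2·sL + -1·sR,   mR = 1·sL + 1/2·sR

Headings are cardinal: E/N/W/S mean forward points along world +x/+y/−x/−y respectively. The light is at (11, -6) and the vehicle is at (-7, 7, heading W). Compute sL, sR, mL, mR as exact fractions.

4/39 60/637 -278/1911 22/147

left sensor world pos  = (-10, 6); dL² = 585
right sensor world pos = (-10, 8); dR² = 637
sL = 60/585 = 4/39
sR = 60/637 = 60/637
mL = -1/2·sL + -1·sR = -278/1911
mR = 1·sL + 1/2·sR = 22/147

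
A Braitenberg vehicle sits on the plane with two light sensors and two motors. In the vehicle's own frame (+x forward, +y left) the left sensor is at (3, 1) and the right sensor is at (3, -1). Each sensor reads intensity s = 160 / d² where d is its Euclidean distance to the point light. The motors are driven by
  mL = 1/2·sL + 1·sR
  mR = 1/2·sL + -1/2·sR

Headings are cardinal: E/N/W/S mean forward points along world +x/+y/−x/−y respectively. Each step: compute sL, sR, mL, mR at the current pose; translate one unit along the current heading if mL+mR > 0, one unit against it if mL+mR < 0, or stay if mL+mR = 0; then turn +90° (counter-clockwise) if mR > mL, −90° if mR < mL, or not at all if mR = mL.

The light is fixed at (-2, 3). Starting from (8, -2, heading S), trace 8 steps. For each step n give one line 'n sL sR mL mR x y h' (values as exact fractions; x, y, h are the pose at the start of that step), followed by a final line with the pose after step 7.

n=0: pose=(8,-2,S); sL=32/37, sR=32/29; mL=1648/1073, mR=-128/1073; mL+mR=1520/1073 → advance +1; mR−mL=-48/29 → turn -1·90°
n=1: pose=(8,-3,W); sL=80/49, sR=80/37; mL=5400/1813, mR=-480/1813; mL+mR=4920/1813 → advance +1; mR−mL=-120/37 → turn -1·90°
n=2: pose=(7,-3,N); sL=160/73, sR=160/109; mL=20400/7957, mR=2880/7957; mL+mR=23280/7957 → advance +1; mR−mL=-240/109 → turn -1·90°
n=3: pose=(7,-2,E); sL=1, sR=8/9; mL=25/18, mR=1/18; mL+mR=13/9 → advance +1; mR−mL=-4/3 → turn -1·90°
n=4: pose=(8,-2,S); sL=32/37, sR=32/29; mL=1648/1073, mR=-128/1073; mL+mR=1520/1073 → advance +1; mR−mL=-48/29 → turn -1·90°
n=5: pose=(8,-3,W); sL=80/49, sR=80/37; mL=5400/1813, mR=-480/1813; mL+mR=4920/1813 → advance +1; mR−mL=-120/37 → turn -1·90°
n=6: pose=(7,-3,N); sL=160/73, sR=160/109; mL=20400/7957, mR=2880/7957; mL+mR=23280/7957 → advance +1; mR−mL=-240/109 → turn -1·90°
n=7: pose=(7,-2,E); sL=1, sR=8/9; mL=25/18, mR=1/18; mL+mR=13/9 → advance +1; mR−mL=-4/3 → turn -1·90°

0 32/37 32/29 1648/1073 -128/1073 8 -2 S
1 80/49 80/37 5400/1813 -480/1813 8 -3 W
2 160/73 160/109 20400/7957 2880/7957 7 -3 N
3 1 8/9 25/18 1/18 7 -2 E
4 32/37 32/29 1648/1073 -128/1073 8 -2 S
5 80/49 80/37 5400/1813 -480/1813 8 -3 W
6 160/73 160/109 20400/7957 2880/7957 7 -3 N
7 1 8/9 25/18 1/18 7 -2 E
final 8 -2 S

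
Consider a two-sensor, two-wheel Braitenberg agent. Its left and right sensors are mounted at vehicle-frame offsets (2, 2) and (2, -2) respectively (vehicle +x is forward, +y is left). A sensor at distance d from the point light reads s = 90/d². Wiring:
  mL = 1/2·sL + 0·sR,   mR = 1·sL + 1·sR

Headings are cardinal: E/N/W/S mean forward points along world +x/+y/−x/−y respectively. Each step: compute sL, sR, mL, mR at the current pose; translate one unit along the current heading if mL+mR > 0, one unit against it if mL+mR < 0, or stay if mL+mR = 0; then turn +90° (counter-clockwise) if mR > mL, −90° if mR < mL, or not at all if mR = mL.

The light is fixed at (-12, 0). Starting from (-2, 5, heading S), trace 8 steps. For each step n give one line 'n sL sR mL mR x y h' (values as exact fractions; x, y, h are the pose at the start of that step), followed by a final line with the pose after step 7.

0 10/17 90/73 5/17 2260/1241 -2 5 S
1 1/2 45/74 1/4 41/37 -2 4 E
2 10/13 18/41 5/13 644/533 -1 4 N
3 1 9/13 1/2 22/13 -1 5 W
4 10/17 90/73 5/17 2260/1241 -2 5 S
5 1/2 45/74 1/4 41/37 -2 4 E
6 10/13 18/41 5/13 644/533 -1 4 N
7 1 9/13 1/2 22/13 -1 5 W
final -2 5 S

n=0: pose=(-2,5,S); sL=10/17, sR=90/73; mL=5/17, mR=2260/1241; mL+mR=2625/1241 → advance +1; mR−mL=1895/1241 → turn +1·90°
n=1: pose=(-2,4,E); sL=1/2, sR=45/74; mL=1/4, mR=41/37; mL+mR=201/148 → advance +1; mR−mL=127/148 → turn +1·90°
n=2: pose=(-1,4,N); sL=10/13, sR=18/41; mL=5/13, mR=644/533; mL+mR=849/533 → advance +1; mR−mL=439/533 → turn +1·90°
n=3: pose=(-1,5,W); sL=1, sR=9/13; mL=1/2, mR=22/13; mL+mR=57/26 → advance +1; mR−mL=31/26 → turn +1·90°
n=4: pose=(-2,5,S); sL=10/17, sR=90/73; mL=5/17, mR=2260/1241; mL+mR=2625/1241 → advance +1; mR−mL=1895/1241 → turn +1·90°
n=5: pose=(-2,4,E); sL=1/2, sR=45/74; mL=1/4, mR=41/37; mL+mR=201/148 → advance +1; mR−mL=127/148 → turn +1·90°
n=6: pose=(-1,4,N); sL=10/13, sR=18/41; mL=5/13, mR=644/533; mL+mR=849/533 → advance +1; mR−mL=439/533 → turn +1·90°
n=7: pose=(-1,5,W); sL=1, sR=9/13; mL=1/2, mR=22/13; mL+mR=57/26 → advance +1; mR−mL=31/26 → turn +1·90°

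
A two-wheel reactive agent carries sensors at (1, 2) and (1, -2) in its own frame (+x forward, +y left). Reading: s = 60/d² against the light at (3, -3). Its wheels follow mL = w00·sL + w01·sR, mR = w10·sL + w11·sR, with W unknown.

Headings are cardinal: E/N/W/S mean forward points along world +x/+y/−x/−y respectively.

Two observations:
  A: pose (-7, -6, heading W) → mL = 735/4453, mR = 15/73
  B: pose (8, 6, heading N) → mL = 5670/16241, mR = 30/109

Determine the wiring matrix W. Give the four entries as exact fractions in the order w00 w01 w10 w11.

obs A: pose=(-7,-6,W) → sL=30/73, sR=30/61, mL=735/4453, mR=15/73
obs B: pose=(8,6,N) → sL=60/109, sR=60/149, mL=5670/16241, mR=30/109
sensor matrix S = [[30/73, 30/61], [60/109, 60/149]]; det S = -7610400/72321173
solve [mL_A; mL_B] = S·[w00; w01] and [mR_A; mR_B] = S·[w10; w11]:
  w00 = 1, w01 = -1/2, w10 = 1/2, w11 = 0

1 -1/2 1/2 0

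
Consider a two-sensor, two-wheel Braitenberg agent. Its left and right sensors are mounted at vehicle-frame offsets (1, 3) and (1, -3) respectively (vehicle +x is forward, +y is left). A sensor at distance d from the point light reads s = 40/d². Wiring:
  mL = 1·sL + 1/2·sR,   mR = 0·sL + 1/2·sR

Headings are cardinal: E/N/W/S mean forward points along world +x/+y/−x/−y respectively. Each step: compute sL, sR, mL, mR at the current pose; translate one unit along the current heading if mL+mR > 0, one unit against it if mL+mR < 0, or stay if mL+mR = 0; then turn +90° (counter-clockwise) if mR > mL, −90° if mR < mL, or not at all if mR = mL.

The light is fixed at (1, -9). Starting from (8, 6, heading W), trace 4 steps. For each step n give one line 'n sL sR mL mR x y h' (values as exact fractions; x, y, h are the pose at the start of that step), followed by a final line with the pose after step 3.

0 2/9 1/9 5/18 1/18 8 6 W
1 8/53 40/337 3756/17861 20/337 7 6 N
2 4/41 20/109 846/4469 10/109 7 7 E
3 8/65 40/241 3228/15665 20/241 8 7 S
final 8 6 W

n=0: pose=(8,6,W); sL=2/9, sR=1/9; mL=5/18, mR=1/18; mL+mR=1/3 → advance +1; mR−mL=-2/9 → turn -1·90°
n=1: pose=(7,6,N); sL=8/53, sR=40/337; mL=3756/17861, mR=20/337; mL+mR=4816/17861 → advance +1; mR−mL=-8/53 → turn -1·90°
n=2: pose=(7,7,E); sL=4/41, sR=20/109; mL=846/4469, mR=10/109; mL+mR=1256/4469 → advance +1; mR−mL=-4/41 → turn -1·90°
n=3: pose=(8,7,S); sL=8/65, sR=40/241; mL=3228/15665, mR=20/241; mL+mR=4528/15665 → advance +1; mR−mL=-8/65 → turn -1·90°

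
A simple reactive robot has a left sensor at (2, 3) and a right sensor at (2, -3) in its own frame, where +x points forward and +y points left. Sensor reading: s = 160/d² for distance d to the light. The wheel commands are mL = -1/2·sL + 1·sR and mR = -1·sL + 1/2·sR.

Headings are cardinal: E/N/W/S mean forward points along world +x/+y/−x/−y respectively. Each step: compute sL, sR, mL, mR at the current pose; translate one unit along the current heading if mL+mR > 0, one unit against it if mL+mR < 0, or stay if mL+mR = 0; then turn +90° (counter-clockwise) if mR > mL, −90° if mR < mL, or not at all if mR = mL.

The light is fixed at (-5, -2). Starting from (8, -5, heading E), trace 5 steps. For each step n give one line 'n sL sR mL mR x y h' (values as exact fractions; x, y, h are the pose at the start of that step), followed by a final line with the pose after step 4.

n=0: pose=(8,-5,E); sL=32/45, sR=160/261; mL=112/435, mR=-176/435; mL+mR=-64/435 → advance -1; mR−mL=-96/145 → turn -1·90°
n=1: pose=(7,-5,S); sL=16/25, sR=80/53; mL=1576/1325, mR=152/1325; mL+mR=1728/1325 → advance +1; mR−mL=-1424/1325 → turn -1·90°
n=2: pose=(7,-6,W); sL=160/149, sR=160/101; mL=15760/15049, mR=-4240/15049; mL+mR=11520/15049 → advance +1; mR−mL=-20000/15049 → turn -1·90°
n=3: pose=(6,-6,N); sL=40/17, sR=4/5; mL=-32/85, mR=-166/85; mL+mR=-198/85 → advance -1; mR−mL=-134/85 → turn -1·90°
n=4: pose=(6,-7,E); sL=160/173, sR=160/233; mL=9040/40309, mR=-23440/40309; mL+mR=-14400/40309 → advance -1; mR−mL=-32480/40309 → turn -1·90°

0 32/45 160/261 112/435 -176/435 8 -5 E
1 16/25 80/53 1576/1325 152/1325 7 -5 S
2 160/149 160/101 15760/15049 -4240/15049 7 -6 W
3 40/17 4/5 -32/85 -166/85 6 -6 N
4 160/173 160/233 9040/40309 -23440/40309 6 -7 E
final 5 -7 S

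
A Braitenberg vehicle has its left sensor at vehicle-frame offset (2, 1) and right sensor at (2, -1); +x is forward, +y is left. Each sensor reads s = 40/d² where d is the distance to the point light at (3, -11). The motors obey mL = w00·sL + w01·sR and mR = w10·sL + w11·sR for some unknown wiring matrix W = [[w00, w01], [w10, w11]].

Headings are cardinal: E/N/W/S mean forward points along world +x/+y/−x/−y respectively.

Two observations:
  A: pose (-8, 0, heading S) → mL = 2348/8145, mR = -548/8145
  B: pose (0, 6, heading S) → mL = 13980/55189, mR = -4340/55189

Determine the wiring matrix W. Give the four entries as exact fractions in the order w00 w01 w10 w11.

obs A: pose=(-8,0,S) → sL=40/181, sR=8/45, mL=2348/8145, mR=-548/8145
obs B: pose=(0,6,S) → sL=40/229, sR=40/241, mL=13980/55189, mR=-4340/55189
sensor matrix S = [[40/181, 8/45], [40/229, 40/241]]; det S = 505856/89902881
solve [mL_A; mL_B] = S·[w00; w01] and [mR_A; mR_B] = S·[w10; w11]:
  w00 = 1/2, w01 = 1, w10 = 1/2, w11 = -1

1/2 1 1/2 -1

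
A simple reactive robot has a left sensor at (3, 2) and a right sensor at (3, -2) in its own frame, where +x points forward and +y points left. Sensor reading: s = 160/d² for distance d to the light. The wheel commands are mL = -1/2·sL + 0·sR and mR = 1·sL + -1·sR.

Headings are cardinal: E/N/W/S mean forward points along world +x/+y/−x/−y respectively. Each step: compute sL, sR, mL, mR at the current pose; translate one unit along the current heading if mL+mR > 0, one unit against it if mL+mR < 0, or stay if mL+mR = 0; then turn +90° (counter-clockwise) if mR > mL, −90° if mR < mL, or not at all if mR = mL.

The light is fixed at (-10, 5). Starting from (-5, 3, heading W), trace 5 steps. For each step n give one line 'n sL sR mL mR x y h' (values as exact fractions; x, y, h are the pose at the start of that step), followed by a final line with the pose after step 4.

n=0: pose=(-5,3,W); sL=8, sR=40; mL=-4, mR=-32; mL+mR=-36 → advance -1; mR−mL=-28 → turn -1·90°
n=1: pose=(-4,3,N); sL=160/17, sR=32/13; mL=-80/17, mR=1536/221; mL+mR=496/221 → advance +1; mR−mL=2576/221 → turn +1·90°
n=2: pose=(-4,4,W); sL=80/9, sR=16; mL=-40/9, mR=-64/9; mL+mR=-104/9 → advance -1; mR−mL=-8/3 → turn -1·90°
n=3: pose=(-3,4,N); sL=160/29, sR=32/17; mL=-80/29, mR=1792/493; mL+mR=432/493 → advance +1; mR−mL=3152/493 → turn +1·90°
n=4: pose=(-3,5,W); sL=8, sR=8; mL=-4, mR=0; mL+mR=-4 → advance -1; mR−mL=4 → turn +1·90°

0 8 40 -4 -32 -5 3 W
1 160/17 32/13 -80/17 1536/221 -4 3 N
2 80/9 16 -40/9 -64/9 -4 4 W
3 160/29 32/17 -80/29 1792/493 -3 4 N
4 8 8 -4 0 -3 5 W
final -2 5 S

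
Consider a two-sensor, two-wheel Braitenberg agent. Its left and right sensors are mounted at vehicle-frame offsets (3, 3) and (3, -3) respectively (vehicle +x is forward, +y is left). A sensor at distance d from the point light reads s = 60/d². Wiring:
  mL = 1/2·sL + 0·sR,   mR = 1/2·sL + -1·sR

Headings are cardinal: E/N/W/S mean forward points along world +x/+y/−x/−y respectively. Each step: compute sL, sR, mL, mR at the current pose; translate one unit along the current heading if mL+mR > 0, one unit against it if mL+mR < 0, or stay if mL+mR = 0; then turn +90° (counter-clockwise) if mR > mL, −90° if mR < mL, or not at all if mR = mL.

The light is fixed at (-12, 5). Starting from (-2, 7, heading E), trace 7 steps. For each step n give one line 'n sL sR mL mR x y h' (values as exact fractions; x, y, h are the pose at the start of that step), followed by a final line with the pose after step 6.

0 30/97 6/17 15/97 -327/1649 -2 7 E
1 12/29 60/37 6/29 -1518/1073 -3 7 S
2 5/3 5/6 5/6 0 -3 8 W
3 60/61 60/157 30/61 1050/9577 -4 8 N
4 6/17 30/61 3/17 -327/1037 -4 9 E
5 60/101 60/17 30/101 -5550/1717 -5 9 S
6 3 3/4 3/2 3/4 -5 10 W
final -6 10 N

n=0: pose=(-2,7,E); sL=30/97, sR=6/17; mL=15/97, mR=-327/1649; mL+mR=-72/1649 → advance -1; mR−mL=-6/17 → turn -1·90°
n=1: pose=(-3,7,S); sL=12/29, sR=60/37; mL=6/29, mR=-1518/1073; mL+mR=-1296/1073 → advance -1; mR−mL=-60/37 → turn -1·90°
n=2: pose=(-3,8,W); sL=5/3, sR=5/6; mL=5/6, mR=0; mL+mR=5/6 → advance +1; mR−mL=-5/6 → turn -1·90°
n=3: pose=(-4,8,N); sL=60/61, sR=60/157; mL=30/61, mR=1050/9577; mL+mR=5760/9577 → advance +1; mR−mL=-60/157 → turn -1·90°
n=4: pose=(-4,9,E); sL=6/17, sR=30/61; mL=3/17, mR=-327/1037; mL+mR=-144/1037 → advance -1; mR−mL=-30/61 → turn -1·90°
n=5: pose=(-5,9,S); sL=60/101, sR=60/17; mL=30/101, mR=-5550/1717; mL+mR=-5040/1717 → advance -1; mR−mL=-60/17 → turn -1·90°
n=6: pose=(-5,10,W); sL=3, sR=3/4; mL=3/2, mR=3/4; mL+mR=9/4 → advance +1; mR−mL=-3/4 → turn -1·90°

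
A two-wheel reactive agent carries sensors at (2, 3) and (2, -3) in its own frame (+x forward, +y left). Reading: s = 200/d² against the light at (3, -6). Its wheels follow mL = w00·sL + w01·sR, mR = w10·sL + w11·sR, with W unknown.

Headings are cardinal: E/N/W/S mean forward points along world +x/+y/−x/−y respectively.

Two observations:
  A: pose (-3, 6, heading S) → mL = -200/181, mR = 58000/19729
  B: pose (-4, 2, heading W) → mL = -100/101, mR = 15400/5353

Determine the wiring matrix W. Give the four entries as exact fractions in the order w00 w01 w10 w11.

0 -1 1 1

obs A: pose=(-3,6,S) → sL=200/109, sR=200/181, mL=-200/181, mR=58000/19729
obs B: pose=(-4,2,W) → sL=100/53, sR=100/101, mL=-100/101, mR=15400/5353
sensor matrix S = [[200/109, 200/181], [100/53, 100/101]]; det S = -28320000/105609337
solve [mL_A; mL_B] = S·[w00; w01] and [mR_A; mR_B] = S·[w10; w11]:
  w00 = 0, w01 = -1, w10 = 1, w11 = 1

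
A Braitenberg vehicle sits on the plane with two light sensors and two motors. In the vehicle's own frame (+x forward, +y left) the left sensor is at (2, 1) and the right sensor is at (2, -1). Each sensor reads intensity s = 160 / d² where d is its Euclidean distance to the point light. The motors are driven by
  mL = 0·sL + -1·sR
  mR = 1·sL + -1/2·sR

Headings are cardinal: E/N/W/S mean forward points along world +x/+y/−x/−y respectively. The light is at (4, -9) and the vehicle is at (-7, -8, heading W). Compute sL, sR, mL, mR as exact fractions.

left sensor world pos  = (-9, -9); dL² = 169
right sensor world pos = (-9, -7); dR² = 173
sL = 160/169 = 160/169
sR = 160/173 = 160/173
mL = 0·sL + -1·sR = -160/173
mR = 1·sL + -1/2·sR = 14160/29237

160/169 160/173 -160/173 14160/29237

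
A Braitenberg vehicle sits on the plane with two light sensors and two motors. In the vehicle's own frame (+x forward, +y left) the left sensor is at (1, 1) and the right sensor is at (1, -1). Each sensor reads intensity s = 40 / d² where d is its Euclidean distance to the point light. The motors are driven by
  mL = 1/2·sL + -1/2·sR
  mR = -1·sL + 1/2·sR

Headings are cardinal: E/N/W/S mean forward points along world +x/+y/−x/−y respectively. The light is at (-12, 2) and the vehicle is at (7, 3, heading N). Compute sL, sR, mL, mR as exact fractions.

left sensor world pos  = (6, 4); dL² = 328
right sensor world pos = (8, 4); dR² = 404
sL = 40/328 = 5/41
sR = 40/404 = 10/101
mL = 1/2·sL + -1/2·sR = 95/8282
mR = -1·sL + 1/2·sR = -300/4141

5/41 10/101 95/8282 -300/4141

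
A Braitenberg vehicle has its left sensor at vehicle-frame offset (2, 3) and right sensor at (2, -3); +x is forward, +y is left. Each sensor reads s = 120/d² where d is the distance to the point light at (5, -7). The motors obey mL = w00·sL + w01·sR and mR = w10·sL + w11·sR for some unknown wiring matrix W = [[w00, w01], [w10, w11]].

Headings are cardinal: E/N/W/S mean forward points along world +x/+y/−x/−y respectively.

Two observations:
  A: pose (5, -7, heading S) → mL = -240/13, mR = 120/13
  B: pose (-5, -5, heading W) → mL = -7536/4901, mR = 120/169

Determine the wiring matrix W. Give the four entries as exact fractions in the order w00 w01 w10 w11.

obs A: pose=(5,-7,S) → sL=120/13, sR=120/13, mL=-240/13, mR=120/13
obs B: pose=(-5,-5,W) → sL=24/29, sR=120/169, mL=-7536/4901, mR=120/169
sensor matrix S = [[120/13, 120/13], [24/29, 120/169]]; det S = -69120/63713
solve [mL_A; mL_B] = S·[w00; w01] and [mR_A; mR_B] = S·[w10; w11]:
  w00 = -1, w01 = -1, w10 = 0, w11 = 1

-1 -1 0 1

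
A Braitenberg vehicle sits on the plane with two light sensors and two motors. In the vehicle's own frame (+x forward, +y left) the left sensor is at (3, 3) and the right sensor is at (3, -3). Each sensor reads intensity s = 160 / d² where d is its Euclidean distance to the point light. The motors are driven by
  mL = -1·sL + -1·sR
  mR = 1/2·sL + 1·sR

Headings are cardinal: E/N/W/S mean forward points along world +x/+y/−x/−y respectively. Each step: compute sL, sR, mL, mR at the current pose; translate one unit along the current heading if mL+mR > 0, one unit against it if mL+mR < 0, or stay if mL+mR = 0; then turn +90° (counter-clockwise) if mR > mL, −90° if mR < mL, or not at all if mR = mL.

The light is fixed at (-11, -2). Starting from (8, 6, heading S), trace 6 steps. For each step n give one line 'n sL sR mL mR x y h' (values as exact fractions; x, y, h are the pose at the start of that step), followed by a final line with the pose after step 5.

0 160/509 160/281 -126400/143029 103920/143029 8 6 S
1 40/157 4/13 -1148/2041 888/2041 8 7 E
2 160/369 32/117 -3392/4797 784/1599 7 7 N
3 16/25 80/173 -4768/4325 3384/4325 7 6 W
4 160/509 160/281 -126400/143029 103920/143029 8 6 S
5 40/157 4/13 -1148/2041 888/2041 8 7 E
final 7 7 N

n=0: pose=(8,6,S); sL=160/509, sR=160/281; mL=-126400/143029, mR=103920/143029; mL+mR=-80/509 → advance -1; mR−mL=230320/143029 → turn +1·90°
n=1: pose=(8,7,E); sL=40/157, sR=4/13; mL=-1148/2041, mR=888/2041; mL+mR=-20/157 → advance -1; mR−mL=2036/2041 → turn +1·90°
n=2: pose=(7,7,N); sL=160/369, sR=32/117; mL=-3392/4797, mR=784/1599; mL+mR=-80/369 → advance -1; mR−mL=5744/4797 → turn +1·90°
n=3: pose=(7,6,W); sL=16/25, sR=80/173; mL=-4768/4325, mR=3384/4325; mL+mR=-8/25 → advance -1; mR−mL=8152/4325 → turn +1·90°
n=4: pose=(8,6,S); sL=160/509, sR=160/281; mL=-126400/143029, mR=103920/143029; mL+mR=-80/509 → advance -1; mR−mL=230320/143029 → turn +1·90°
n=5: pose=(8,7,E); sL=40/157, sR=4/13; mL=-1148/2041, mR=888/2041; mL+mR=-20/157 → advance -1; mR−mL=2036/2041 → turn +1·90°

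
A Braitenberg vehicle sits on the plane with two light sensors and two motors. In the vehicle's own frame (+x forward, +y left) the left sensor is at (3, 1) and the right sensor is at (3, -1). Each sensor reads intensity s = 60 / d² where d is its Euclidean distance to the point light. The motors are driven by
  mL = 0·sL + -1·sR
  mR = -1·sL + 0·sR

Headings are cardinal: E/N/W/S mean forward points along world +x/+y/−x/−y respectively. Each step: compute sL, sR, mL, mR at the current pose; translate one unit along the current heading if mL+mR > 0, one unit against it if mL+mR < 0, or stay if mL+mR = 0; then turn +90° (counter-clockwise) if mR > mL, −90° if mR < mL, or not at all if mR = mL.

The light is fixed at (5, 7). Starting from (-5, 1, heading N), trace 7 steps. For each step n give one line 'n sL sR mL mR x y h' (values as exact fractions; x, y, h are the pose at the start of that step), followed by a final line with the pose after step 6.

0 6/13 2/3 -2/3 -6/13 -5 1 N
1 60/233 12/41 -12/41 -60/233 -5 0 W
2 15/41 3/10 -3/10 -15/41 -4 0 S
3 60/193 60/169 -60/169 -60/193 -4 1 W
4 6/13 10/27 -10/27 -6/13 -3 1 S
5 60/157 60/137 -60/137 -60/157 -3 2 W
6 3/5 15/32 -15/32 -3/5 -2 2 S
final -2 3 W

n=0: pose=(-5,1,N); sL=6/13, sR=2/3; mL=-2/3, mR=-6/13; mL+mR=-44/39 → advance -1; mR−mL=8/39 → turn +1·90°
n=1: pose=(-5,0,W); sL=60/233, sR=12/41; mL=-12/41, mR=-60/233; mL+mR=-5256/9553 → advance -1; mR−mL=336/9553 → turn +1·90°
n=2: pose=(-4,0,S); sL=15/41, sR=3/10; mL=-3/10, mR=-15/41; mL+mR=-273/410 → advance -1; mR−mL=-27/410 → turn -1·90°
n=3: pose=(-4,1,W); sL=60/193, sR=60/169; mL=-60/169, mR=-60/193; mL+mR=-21720/32617 → advance -1; mR−mL=1440/32617 → turn +1·90°
n=4: pose=(-3,1,S); sL=6/13, sR=10/27; mL=-10/27, mR=-6/13; mL+mR=-292/351 → advance -1; mR−mL=-32/351 → turn -1·90°
n=5: pose=(-3,2,W); sL=60/157, sR=60/137; mL=-60/137, mR=-60/157; mL+mR=-17640/21509 → advance -1; mR−mL=1200/21509 → turn +1·90°
n=6: pose=(-2,2,S); sL=3/5, sR=15/32; mL=-15/32, mR=-3/5; mL+mR=-171/160 → advance -1; mR−mL=-21/160 → turn -1·90°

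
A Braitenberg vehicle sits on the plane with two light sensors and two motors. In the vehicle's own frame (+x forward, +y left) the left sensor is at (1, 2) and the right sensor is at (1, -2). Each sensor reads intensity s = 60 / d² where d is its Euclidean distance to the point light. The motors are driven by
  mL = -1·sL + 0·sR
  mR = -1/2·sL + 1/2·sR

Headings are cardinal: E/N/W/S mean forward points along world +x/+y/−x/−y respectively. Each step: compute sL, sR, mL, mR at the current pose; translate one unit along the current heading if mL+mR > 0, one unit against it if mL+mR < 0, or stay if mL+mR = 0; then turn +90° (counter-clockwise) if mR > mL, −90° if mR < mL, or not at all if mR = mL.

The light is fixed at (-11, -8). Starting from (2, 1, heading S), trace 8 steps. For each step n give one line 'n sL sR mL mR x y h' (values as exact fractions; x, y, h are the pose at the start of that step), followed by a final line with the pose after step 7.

n=0: pose=(2,1,S); sL=60/289, sR=12/37; mL=-60/289, mR=624/10693; mL+mR=-1596/10693 → advance -1; mR−mL=2844/10693 → turn +1·90°
n=1: pose=(2,2,E); sL=3/17, sR=3/13; mL=-3/17, mR=6/221; mL+mR=-33/221 → advance -1; mR−mL=45/221 → turn +1·90°
n=2: pose=(1,2,N); sL=60/221, sR=60/317; mL=-60/221, mR=-2880/70057; mL+mR=-21900/70057 → advance -1; mR−mL=16140/70057 → turn +1·90°
n=3: pose=(1,1,W); sL=6/17, sR=30/121; mL=-6/17, mR=-108/2057; mL+mR=-834/2057 → advance -1; mR−mL=618/2057 → turn +1·90°
n=4: pose=(2,1,S); sL=60/289, sR=12/37; mL=-60/289, mR=624/10693; mL+mR=-1596/10693 → advance -1; mR−mL=2844/10693 → turn +1·90°
n=5: pose=(2,2,E); sL=3/17, sR=3/13; mL=-3/17, mR=6/221; mL+mR=-33/221 → advance -1; mR−mL=45/221 → turn +1·90°
n=6: pose=(1,2,N); sL=60/221, sR=60/317; mL=-60/221, mR=-2880/70057; mL+mR=-21900/70057 → advance -1; mR−mL=16140/70057 → turn +1·90°
n=7: pose=(1,1,W); sL=6/17, sR=30/121; mL=-6/17, mR=-108/2057; mL+mR=-834/2057 → advance -1; mR−mL=618/2057 → turn +1·90°

0 60/289 12/37 -60/289 624/10693 2 1 S
1 3/17 3/13 -3/17 6/221 2 2 E
2 60/221 60/317 -60/221 -2880/70057 1 2 N
3 6/17 30/121 -6/17 -108/2057 1 1 W
4 60/289 12/37 -60/289 624/10693 2 1 S
5 3/17 3/13 -3/17 6/221 2 2 E
6 60/221 60/317 -60/221 -2880/70057 1 2 N
7 6/17 30/121 -6/17 -108/2057 1 1 W
final 2 1 S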